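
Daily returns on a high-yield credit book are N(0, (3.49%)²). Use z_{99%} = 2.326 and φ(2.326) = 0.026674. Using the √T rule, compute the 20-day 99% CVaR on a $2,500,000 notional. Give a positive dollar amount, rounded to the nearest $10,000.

$1,040,000

σ_{20d} = 3.49% × √20 = 15.608%.
ES multiplier = φ(z)/(1−α) = 0.026674/0.01 = 2.667.
ES = 15.608% × 2.667 = 41.627%; on $2,500,000: $1,040,675.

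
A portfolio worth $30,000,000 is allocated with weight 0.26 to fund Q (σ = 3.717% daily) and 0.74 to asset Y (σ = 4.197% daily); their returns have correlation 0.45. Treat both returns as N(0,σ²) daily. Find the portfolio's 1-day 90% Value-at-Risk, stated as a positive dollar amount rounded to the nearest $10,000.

$1,400,000

σ_p² = 0.26²·3.717² + 0.74²·4.197² + 2·0.45·0.26·0.74·3.717·4.197 = 13.2812 (%²).
σ_p = √13.2812 = 3.644%.
At 90%, z = 1.282.
VaR = 1.282 × 3.644% = 4.672%; on $30,000,000 that is $1,401,600.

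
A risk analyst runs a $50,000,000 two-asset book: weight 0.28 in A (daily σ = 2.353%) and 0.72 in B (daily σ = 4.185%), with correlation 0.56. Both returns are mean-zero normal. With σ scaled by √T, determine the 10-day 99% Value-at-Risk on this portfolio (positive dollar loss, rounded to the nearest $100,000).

$12,600,000

σ_p = √(0.28²·2.353² + 0.72²·4.185² + 2·0.56·0.28·0.72·2.353·4.185) = 3.426%.
σ_{10d} = 3.426% × √10 = 10.834%.
z(99%) = 2.326.
VaR = 2.326 × 10.834% = 25.200%; on $50,000,000 that is $12,600,000.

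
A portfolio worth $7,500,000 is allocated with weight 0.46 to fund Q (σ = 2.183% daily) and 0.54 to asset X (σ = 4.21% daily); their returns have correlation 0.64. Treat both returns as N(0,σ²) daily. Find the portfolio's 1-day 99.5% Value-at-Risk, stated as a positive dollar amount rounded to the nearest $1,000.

σ_p² = 0.46²·2.183² + 0.54²·4.21² + 2·0.64·0.46·0.54·2.183·4.21 = 9.0988 (%²).
σ_p = √9.0988 = 3.016%.
At 99.5%, z = 2.576.
VaR = 2.576 × 3.016% = 7.769%; on $7,500,000 that is $582,675.

$583,000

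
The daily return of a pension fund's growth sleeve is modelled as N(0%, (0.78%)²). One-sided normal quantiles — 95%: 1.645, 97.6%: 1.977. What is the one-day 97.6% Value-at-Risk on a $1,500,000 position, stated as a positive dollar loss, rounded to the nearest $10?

VaR = z·σ = 1.977 × 0.78% = 1.542%.
On $1,500,000: 0.01542 × $1,500,000 = $23,130.

$23,130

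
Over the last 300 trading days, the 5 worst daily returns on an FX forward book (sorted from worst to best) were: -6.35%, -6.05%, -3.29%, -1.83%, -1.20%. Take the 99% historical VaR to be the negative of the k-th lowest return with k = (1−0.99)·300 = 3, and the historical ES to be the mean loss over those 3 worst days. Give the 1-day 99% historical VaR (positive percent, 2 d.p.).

3.29%

k = 3; the 3rd lowest return is -3.29%, so VaR = 3.29%.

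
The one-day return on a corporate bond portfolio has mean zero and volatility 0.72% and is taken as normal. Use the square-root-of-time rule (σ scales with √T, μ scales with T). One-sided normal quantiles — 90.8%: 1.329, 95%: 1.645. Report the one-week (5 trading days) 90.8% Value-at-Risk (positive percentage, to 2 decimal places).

2.14%

σ_{5d} = 0.72% × √5 = 1.610%.
VaR = 1.329 × 1.610% = 2.140%.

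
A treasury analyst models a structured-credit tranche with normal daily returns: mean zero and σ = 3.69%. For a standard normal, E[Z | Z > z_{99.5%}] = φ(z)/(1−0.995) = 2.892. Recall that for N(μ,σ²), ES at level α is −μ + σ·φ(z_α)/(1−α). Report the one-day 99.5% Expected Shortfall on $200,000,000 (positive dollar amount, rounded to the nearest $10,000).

ES = 3.69% × 2.892 = 10.671%.
On $200,000,000: 0.10671 × $200,000,000 = $21,342,000.

$21,340,000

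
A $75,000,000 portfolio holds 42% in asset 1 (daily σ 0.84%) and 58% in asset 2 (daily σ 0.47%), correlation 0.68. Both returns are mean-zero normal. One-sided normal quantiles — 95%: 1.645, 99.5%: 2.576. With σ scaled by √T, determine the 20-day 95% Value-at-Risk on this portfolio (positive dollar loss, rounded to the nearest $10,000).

$3,170,000

σ_p = √(0.42²·0.84² + 0.58²·0.47² + 2·0.68·0.42·0.58·0.84·0.47) = 0.574%.
σ_{20d} = 0.574% × √20 = 2.567%.
VaR = 1.645 × 2.567% = 4.223%; on $75,000,000 that is $3,167,250.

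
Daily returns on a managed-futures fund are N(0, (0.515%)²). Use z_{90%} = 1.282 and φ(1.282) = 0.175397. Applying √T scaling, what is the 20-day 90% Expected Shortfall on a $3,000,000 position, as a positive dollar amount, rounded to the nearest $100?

$121,200

σ_{20d} = 0.515% × √20 = 2.303%.
ES multiplier = φ(z)/(1−α) = 0.175397/0.1 = 1.754.
ES = 2.303% × 1.754 = 4.039%; on $3,000,000: $121,170.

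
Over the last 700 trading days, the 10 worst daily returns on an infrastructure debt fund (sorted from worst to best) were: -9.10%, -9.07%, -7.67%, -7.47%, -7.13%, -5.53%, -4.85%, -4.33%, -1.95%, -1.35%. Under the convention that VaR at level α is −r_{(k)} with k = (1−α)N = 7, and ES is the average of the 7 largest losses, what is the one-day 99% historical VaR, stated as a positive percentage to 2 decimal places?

4.85%

k = 7; the 7th lowest return is -4.85%, so VaR = 4.85%.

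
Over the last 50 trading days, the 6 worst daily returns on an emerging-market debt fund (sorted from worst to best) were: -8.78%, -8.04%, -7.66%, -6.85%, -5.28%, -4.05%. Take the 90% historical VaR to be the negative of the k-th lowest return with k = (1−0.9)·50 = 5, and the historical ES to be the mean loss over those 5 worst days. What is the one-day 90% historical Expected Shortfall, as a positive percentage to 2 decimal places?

7.32%

The 5 worst returns sum to -36.61%.
ES = −(-36.61%) / 5 = 7.322% ≈ 7.32%.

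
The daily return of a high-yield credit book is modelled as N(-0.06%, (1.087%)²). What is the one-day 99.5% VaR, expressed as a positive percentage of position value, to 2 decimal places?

At 99.5% one-sided, z = 2.576.
VaR = −μ + z·σ = −(-0.06%) + 2.576 × 1.087% = 2.860%.

2.86%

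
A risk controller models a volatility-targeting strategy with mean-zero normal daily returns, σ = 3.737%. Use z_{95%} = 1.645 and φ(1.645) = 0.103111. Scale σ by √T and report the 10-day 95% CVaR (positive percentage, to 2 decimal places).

σ_{10d} = 3.737% × √10 = 11.817%.
ES multiplier = φ(z)/(1−α) = 0.103111/0.05 = 2.062.
ES = 11.817% × 2.062 = 24.367%.

24.37%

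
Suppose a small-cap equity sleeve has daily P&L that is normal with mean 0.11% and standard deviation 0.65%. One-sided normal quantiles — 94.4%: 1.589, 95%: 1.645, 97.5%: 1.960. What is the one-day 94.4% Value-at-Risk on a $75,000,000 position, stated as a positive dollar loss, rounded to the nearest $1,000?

VaR = −μ + z·σ = −(0.11%) + 1.589 × 0.65% = 0.923%.
On $75,000,000: 0.00923 × $75,000,000 = $692,250.

$692,000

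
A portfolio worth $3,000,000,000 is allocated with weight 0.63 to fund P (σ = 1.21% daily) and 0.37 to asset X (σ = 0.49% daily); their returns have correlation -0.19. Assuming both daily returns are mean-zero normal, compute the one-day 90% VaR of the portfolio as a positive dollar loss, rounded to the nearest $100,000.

$28,800,000

σ_p² = 0.63²·1.21² + 0.37²·0.49² + 2·-0.19·0.63·0.37·1.21·0.49 = 0.5615 (%²).
σ_p = √0.5615 = 0.749%.
At 90%, z = 1.282.
VaR = 1.282 × 0.749% = 0.960%; on $3,000,000,000 that is $28,800,000.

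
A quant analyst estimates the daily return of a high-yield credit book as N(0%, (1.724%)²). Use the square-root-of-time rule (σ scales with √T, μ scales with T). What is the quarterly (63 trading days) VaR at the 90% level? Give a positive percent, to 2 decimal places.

17.54%

At 90%, z = 1.282.
σ_{63d} = 1.724% × √63 = 13.684%.
VaR = 1.282 × 13.684% = 17.543%.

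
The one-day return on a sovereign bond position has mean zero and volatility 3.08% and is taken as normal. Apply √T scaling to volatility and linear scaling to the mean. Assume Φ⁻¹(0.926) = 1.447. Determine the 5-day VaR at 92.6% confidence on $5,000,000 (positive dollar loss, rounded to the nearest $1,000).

σ_{5d} = 3.08% × √5 = 6.887%.
VaR = 1.447 × 6.887% = 9.965%.
On $5,000,000: 0.09965 × $5,000,000 = $498,250.

$498,000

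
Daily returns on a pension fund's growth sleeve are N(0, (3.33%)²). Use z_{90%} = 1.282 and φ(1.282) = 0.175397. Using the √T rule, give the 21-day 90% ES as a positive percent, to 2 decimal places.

26.77%

σ_{21d} = 3.33% × √21 = 15.260%.
ES multiplier = φ(z)/(1−α) = 0.175397/0.1 = 1.754.
ES = 15.260% × 1.754 = 26.766%.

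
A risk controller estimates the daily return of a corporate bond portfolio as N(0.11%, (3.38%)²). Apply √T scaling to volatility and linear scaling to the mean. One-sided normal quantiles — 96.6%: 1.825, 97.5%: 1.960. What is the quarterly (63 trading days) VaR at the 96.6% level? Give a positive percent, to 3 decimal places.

42.031%

σ_{63d} = 3.38% × √63 = 26.828%; μ_{63d} = 63 × 0.11% = 6.930%.
VaR = −(6.930%) + 1.825 × 26.828% = 42.031%.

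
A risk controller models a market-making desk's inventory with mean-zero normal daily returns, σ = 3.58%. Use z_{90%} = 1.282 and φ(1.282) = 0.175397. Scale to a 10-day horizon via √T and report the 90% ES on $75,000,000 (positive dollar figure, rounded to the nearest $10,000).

$14,890,000

σ_{10d} = 3.58% × √10 = 11.321%.
ES multiplier = φ(z)/(1−α) = 0.175397/0.1 = 1.754.
ES = 11.321% × 1.754 = 19.857%; on $75,000,000: $14,892,750.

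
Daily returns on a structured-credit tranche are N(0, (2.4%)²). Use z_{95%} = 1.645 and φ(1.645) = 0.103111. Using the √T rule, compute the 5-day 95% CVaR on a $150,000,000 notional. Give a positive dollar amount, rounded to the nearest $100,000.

$16,600,000

σ_{5d} = 2.4% × √5 = 5.367%.
ES multiplier = φ(z)/(1−α) = 0.103111/0.05 = 2.062.
ES = 5.367% × 2.062 = 11.067%; on $150,000,000: $16,600,500.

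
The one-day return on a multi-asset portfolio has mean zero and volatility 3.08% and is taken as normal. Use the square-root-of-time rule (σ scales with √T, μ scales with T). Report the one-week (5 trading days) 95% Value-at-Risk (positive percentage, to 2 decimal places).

At 95%, z = 1.645.
σ_{5d} = 3.08% × √5 = 6.887%.
VaR = 1.645 × 6.887% = 11.329%.

11.33%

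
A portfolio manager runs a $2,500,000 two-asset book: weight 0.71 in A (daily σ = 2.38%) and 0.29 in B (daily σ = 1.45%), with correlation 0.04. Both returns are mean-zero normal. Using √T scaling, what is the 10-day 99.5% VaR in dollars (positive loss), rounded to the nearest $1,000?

σ_p = √(0.71²·2.38² + 0.29²·1.45² + 2·0.04·0.71·0.29·2.38·1.45) = 1.758%.
σ_{10d} = 1.758% × √10 = 5.559%.
z(99.5%) = 2.576.
VaR = 2.576 × 5.559% = 14.320%; on $2,500,000 that is $358,000.

$358,000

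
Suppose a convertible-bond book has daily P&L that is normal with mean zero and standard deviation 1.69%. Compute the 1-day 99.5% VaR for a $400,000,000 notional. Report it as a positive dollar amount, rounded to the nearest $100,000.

At 99.5% one-sided, z = 2.576.
VaR = z·σ = 2.576 × 1.69% = 4.353%.
On $400,000,000: 0.04353 × $400,000,000 = $17,412,000.

$17,400,000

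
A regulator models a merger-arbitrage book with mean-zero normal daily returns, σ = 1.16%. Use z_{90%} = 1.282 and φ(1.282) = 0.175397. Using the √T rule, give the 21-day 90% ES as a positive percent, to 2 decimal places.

9.32%

σ_{21d} = 1.16% × √21 = 5.316%.
ES multiplier = φ(z)/(1−α) = 0.175397/0.1 = 1.754.
ES = 5.316% × 1.754 = 9.324%.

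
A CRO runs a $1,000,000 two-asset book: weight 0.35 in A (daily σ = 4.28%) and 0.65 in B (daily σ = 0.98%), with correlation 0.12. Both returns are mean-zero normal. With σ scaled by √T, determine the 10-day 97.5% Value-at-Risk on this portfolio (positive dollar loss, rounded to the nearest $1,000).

$105,000

σ_p = √(0.35²·4.28² + 0.65²·0.98² + 2·0.12·0.35·0.65·4.28·0.98) = 1.697%.
σ_{10d} = 1.697% × √10 = 5.366%.
z(97.5%) = 1.960.
VaR = 1.960 × 5.366% = 10.517%; on $1,000,000 that is $105,170.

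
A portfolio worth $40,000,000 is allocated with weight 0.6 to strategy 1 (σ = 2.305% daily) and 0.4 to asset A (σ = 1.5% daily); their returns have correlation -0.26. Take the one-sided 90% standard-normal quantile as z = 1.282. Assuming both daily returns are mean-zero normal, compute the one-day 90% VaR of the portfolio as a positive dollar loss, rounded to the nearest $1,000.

σ_p² = 0.6²·2.305² + 0.4²·1.5² + 2·-0.26·0.6·0.4·2.305·1.5 = 1.8412 (%²).
σ_p = √1.8412 = 1.357%.
VaR = 1.282 × 1.357% = 1.740%; on $40,000,000 that is $696,000.

$696,000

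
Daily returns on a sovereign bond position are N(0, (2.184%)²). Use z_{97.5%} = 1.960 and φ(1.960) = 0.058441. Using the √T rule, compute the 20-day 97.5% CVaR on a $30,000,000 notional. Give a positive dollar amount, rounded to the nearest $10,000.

σ_{20d} = 2.184% × √20 = 9.767%.
ES multiplier = φ(z)/(1−α) = 0.058441/0.025 = 2.338.
ES = 9.767% × 2.338 = 22.835%; on $30,000,000: $6,850,500.

$6,850,000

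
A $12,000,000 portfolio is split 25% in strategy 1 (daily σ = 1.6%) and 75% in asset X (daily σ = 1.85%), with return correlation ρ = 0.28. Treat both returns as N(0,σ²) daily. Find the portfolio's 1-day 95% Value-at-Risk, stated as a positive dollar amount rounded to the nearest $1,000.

$306,000

σ_p² = 0.25²·1.6² + 0.75²·1.85² + 2·0.28·0.25·0.75·1.6·1.85 = 2.3960 (%²).
σ_p = √2.3960 = 1.548%.
At 95%, z = 1.645.
VaR = 1.645 × 1.548% = 2.546%; on $12,000,000 that is $305,520.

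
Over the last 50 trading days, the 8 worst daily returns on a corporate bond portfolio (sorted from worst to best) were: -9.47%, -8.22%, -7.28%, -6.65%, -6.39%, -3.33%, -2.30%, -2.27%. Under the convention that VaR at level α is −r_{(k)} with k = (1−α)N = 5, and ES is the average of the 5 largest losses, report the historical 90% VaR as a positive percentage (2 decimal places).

k = 5; the 5th lowest return is -6.39%, so VaR = 6.39%.

6.39%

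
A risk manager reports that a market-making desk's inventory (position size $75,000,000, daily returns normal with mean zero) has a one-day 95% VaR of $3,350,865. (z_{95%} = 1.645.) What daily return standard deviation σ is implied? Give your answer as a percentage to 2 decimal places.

2.72%

VaR as a fraction: $3,350,865 / $75,000,000 = 4.468%.
σ = VaR / z = 4.468% / 1.645 = 2.716%.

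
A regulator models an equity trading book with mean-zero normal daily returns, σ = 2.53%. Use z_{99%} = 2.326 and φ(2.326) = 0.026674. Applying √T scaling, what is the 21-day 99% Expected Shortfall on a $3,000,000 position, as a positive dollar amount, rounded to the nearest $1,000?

σ_{21d} = 2.53% × √21 = 11.594%.
ES multiplier = φ(z)/(1−α) = 0.026674/0.01 = 2.667.
ES = 11.594% × 2.667 = 30.921%; on $3,000,000: $927,630.

$928,000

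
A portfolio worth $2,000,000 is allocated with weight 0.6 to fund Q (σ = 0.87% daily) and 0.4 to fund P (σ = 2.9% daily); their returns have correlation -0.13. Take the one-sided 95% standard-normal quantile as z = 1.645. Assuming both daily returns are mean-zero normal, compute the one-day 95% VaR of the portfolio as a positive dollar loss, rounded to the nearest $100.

σ_p² = 0.6²·0.87² + 0.4²·2.9² + 2·-0.13·0.6·0.4·0.87·2.9 = 1.4606 (%²).
σ_p = √1.4606 = 1.209%.
VaR = 1.645 × 1.209% = 1.989%; on $2,000,000 that is $39,780.

$39,800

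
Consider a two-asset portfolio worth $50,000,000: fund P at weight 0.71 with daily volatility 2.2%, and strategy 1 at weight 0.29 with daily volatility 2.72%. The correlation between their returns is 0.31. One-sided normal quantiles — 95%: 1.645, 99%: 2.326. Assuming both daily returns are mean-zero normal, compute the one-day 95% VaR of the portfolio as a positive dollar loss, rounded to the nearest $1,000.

$1,609,000

σ_p² = 0.71²·2.2² + 0.29²·2.72² + 2·0.31·0.71·0.29·2.2·2.72 = 3.8260 (%²).
σ_p = √3.8260 = 1.956%.
VaR = 1.645 × 1.956% = 3.218%; on $50,000,000 that is $1,609,000.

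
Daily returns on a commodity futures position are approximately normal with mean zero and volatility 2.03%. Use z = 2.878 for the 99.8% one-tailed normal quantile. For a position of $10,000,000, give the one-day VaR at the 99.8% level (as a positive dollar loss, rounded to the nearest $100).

$584,200

VaR = z·σ = 2.878 × 2.03% = 5.842%.
On $10,000,000: 0.05842 × $10,000,000 = $584,200.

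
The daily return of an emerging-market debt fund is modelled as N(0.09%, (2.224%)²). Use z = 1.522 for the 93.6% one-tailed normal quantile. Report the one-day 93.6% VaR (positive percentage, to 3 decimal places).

VaR = −μ + z·σ = −(0.09%) + 1.522 × 2.224% = 3.295%.

3.295%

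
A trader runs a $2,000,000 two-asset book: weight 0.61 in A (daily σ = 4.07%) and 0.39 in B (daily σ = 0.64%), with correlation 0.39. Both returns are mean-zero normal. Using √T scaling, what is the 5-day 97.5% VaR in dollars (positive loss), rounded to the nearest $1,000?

$227,000

σ_p = √(0.61²·4.07² + 0.39²·0.64² + 2·0.39·0.61·0.39·4.07·0.64) = 2.590%.
σ_{5d} = 2.590% × √5 = 5.791%.
z(97.5%) = 1.960.
VaR = 1.960 × 5.791% = 11.350%; on $2,000,000 that is $227,000.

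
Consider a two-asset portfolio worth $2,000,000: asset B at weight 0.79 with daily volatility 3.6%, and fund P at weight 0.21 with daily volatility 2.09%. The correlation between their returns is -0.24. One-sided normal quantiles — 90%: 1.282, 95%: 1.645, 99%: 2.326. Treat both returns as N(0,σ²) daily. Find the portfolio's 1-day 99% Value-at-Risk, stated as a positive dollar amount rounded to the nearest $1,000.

σ_p² = 0.79²·3.6² + 0.21²·2.09² + 2·-0.24·0.79·0.21·3.6·2.09 = 7.6818 (%²).
σ_p = √7.6818 = 2.772%.
VaR = 2.326 × 2.772% = 6.448%; on $2,000,000 that is $128,960.

$129,000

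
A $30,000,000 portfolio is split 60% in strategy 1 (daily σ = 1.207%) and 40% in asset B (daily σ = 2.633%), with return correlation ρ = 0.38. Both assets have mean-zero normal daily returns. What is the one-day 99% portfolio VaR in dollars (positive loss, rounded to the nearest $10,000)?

σ_p² = 0.6²·1.207² + 0.4²·2.633² + 2·0.38·0.6·0.4·1.207·2.633 = 2.2134 (%²).
σ_p = √2.2134 = 1.488%.
At 99%, z = 2.326.
VaR = 2.326 × 1.488% = 3.461%; on $30,000,000 that is $1,038,300.

$1,040,000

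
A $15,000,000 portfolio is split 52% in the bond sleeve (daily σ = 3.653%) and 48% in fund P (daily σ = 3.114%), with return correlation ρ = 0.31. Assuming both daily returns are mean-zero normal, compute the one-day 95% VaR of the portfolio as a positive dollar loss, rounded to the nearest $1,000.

$680,000

σ_p² = 0.52²·3.653² + 0.48²·3.114² + 2·0.31·0.52·0.48·3.653·3.114 = 7.6029 (%²).
σ_p = √7.6029 = 2.757%.
At 95%, z = 1.645.
VaR = 1.645 × 2.757% = 4.535%; on $15,000,000 that is $680,250.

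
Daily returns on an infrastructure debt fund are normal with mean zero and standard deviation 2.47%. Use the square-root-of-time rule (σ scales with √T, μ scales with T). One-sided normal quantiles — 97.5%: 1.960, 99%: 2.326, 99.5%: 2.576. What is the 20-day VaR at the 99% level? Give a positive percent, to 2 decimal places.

25.69%

σ_{20d} = 2.47% × √20 = 11.046%.
VaR = 2.326 × 11.046% = 25.693%.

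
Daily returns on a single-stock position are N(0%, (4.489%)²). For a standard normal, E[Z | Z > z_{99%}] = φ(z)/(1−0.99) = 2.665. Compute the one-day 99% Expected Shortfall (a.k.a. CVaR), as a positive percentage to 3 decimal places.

11.963%

ES = 4.489% × 2.665 = 11.963%.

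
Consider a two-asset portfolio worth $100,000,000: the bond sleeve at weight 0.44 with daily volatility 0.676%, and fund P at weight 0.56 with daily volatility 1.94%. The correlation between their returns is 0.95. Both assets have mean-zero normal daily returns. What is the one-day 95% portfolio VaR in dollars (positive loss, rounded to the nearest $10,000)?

$2,260,000

σ_p² = 0.44²·0.676² + 0.56²·1.94² + 2·0.95·0.44·0.56·0.676·1.94 = 1.8827 (%²).
σ_p = √1.8827 = 1.372%.
At 95%, z = 1.645.
VaR = 1.645 × 1.372% = 2.257%; on $100,000,000 that is $2,257,000.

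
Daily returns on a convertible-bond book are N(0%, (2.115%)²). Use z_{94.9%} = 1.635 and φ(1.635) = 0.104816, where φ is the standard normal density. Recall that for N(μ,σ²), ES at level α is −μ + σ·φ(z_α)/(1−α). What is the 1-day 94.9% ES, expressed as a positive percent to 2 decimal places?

4.35%

Tail multiplier: φ(z)/(1−α) = 0.104816 / 0.051 = 2.055.
ES = 2.115% × 2.055 = 4.346%.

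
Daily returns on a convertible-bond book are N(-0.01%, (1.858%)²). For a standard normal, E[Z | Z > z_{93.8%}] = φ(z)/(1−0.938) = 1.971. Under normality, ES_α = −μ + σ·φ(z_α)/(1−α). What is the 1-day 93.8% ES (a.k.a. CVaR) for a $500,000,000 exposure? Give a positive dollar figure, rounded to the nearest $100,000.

ES = −(-0.01%) + 1.858% × 1.971 = 3.672%.
On $500,000,000: 0.03672 × $500,000,000 = $18,360,000.

$18,400,000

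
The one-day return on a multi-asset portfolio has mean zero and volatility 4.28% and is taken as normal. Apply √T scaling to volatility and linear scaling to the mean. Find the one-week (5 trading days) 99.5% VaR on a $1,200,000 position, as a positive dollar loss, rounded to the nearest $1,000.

At 99.5%, z = 2.576.
σ_{5d} = 4.28% × √5 = 9.570%.
VaR = 2.576 × 9.570% = 24.652%.
On $1,200,000: 0.24652 × $1,200,000 = $295,824.

$296,000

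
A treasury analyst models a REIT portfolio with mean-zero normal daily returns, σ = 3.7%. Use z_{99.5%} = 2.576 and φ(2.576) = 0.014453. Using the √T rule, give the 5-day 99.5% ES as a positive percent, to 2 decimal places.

σ_{5d} = 3.7% × √5 = 8.273%.
ES multiplier = φ(z)/(1−α) = 0.014453/0.005 = 2.891.
ES = 8.273% × 2.891 = 23.917%.

23.92%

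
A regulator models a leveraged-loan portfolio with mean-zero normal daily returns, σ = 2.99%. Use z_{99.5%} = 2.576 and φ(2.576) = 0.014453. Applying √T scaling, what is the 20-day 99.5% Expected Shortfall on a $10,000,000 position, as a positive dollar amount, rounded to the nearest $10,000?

$3,870,000

σ_{20d} = 2.99% × √20 = 13.372%.
ES multiplier = φ(z)/(1−α) = 0.014453/0.005 = 2.891.
ES = 13.372% × 2.891 = 38.658%; on $10,000,000: $3,865,800.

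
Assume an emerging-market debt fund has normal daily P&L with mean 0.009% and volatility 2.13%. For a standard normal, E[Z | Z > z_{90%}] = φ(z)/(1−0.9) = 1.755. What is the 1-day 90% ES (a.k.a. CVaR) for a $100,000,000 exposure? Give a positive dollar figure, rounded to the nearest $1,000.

$3,729,000

ES = −(0.009%) + 2.13% × 1.755 = 3.729%.
On $100,000,000: 0.03729 × $100,000,000 = $3,729,000.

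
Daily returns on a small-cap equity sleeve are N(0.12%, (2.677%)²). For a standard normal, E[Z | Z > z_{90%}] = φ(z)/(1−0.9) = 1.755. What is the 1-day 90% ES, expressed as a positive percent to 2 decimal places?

4.58%

ES = −(0.12%) + 2.677% × 1.755 = 4.578%.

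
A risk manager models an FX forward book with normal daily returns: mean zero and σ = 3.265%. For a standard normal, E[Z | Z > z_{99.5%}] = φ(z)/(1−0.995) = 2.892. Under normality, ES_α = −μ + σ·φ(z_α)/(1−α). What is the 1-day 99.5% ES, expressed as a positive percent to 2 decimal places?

9.44%

ES = 3.265% × 2.892 = 9.442%.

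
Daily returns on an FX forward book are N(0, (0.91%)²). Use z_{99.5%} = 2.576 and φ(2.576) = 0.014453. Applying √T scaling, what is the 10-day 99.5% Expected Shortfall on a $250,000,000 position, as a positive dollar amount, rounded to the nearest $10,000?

$20,800,000

σ_{10d} = 0.91% × √10 = 2.878%.
ES multiplier = φ(z)/(1−α) = 0.014453/0.005 = 2.891.
ES = 2.878% × 2.891 = 8.320%; on $250,000,000: $20,800,000.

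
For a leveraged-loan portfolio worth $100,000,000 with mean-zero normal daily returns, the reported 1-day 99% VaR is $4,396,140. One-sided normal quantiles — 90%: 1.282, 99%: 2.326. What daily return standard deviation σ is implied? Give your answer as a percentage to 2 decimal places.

1.89%

VaR as a fraction: $4,396,140 / $100,000,000 = 4.396%.
σ = VaR / z = 4.396% / 2.326 = 1.890%.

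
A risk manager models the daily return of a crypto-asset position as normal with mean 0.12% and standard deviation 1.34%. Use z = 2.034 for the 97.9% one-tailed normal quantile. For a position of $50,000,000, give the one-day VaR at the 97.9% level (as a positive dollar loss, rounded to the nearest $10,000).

VaR = −μ + z·σ = −(0.12%) + 2.034 × 1.34% = 2.606%.
On $50,000,000: 0.02606 × $50,000,000 = $1,303,000.

$1,300,000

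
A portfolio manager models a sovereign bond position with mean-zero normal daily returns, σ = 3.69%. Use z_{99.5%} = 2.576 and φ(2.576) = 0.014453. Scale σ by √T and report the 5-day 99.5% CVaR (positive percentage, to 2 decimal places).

σ_{5d} = 3.69% × √5 = 8.251%.
ES multiplier = φ(z)/(1−α) = 0.014453/0.005 = 2.891.
ES = 8.251% × 2.891 = 23.854%.

23.85%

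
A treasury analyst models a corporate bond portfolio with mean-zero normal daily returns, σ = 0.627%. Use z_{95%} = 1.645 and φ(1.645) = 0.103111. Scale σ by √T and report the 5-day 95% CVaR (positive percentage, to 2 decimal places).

σ_{5d} = 0.627% × √5 = 1.402%.
ES multiplier = φ(z)/(1−α) = 0.103111/0.05 = 2.062.
ES = 1.402% × 2.062 = 2.891%.

2.89%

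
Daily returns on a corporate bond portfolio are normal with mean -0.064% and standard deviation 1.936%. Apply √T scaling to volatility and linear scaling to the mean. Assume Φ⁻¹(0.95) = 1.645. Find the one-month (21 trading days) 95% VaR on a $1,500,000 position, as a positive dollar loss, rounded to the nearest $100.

σ_{21d} = 1.936% × √21 = 8.872%; μ_{21d} = 21 × -0.064% = -1.344%.
VaR = −(-1.344%) + 1.645 × 8.872% = 15.938%.
On $1,500,000: 0.15938 × $1,500,000 = $239,070.

$239,100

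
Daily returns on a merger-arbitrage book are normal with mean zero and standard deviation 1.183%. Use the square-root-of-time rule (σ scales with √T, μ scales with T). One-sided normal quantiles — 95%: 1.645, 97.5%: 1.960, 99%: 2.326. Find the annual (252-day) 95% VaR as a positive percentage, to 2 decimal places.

30.89%

σ_{252d} = 1.183% × √252 = 18.780%.
VaR = 1.645 × 18.780% = 30.893%.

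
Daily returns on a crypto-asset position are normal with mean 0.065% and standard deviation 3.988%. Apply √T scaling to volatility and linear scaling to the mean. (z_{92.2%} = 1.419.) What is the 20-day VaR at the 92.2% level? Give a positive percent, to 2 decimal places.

σ_{20d} = 3.988% × √20 = 17.835%; μ_{20d} = 20 × 0.065% = 1.300%.
VaR = −(1.300%) + 1.419 × 17.835% = 24.008%.

24.01%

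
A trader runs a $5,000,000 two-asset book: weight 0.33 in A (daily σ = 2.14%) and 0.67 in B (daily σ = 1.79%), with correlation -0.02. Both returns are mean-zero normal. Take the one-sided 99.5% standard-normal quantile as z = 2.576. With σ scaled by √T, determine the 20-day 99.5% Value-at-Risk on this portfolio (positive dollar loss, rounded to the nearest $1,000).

$795,000

σ_p = √(0.33²·2.14² + 0.67²·1.79² + 2·-0.02·0.33·0.67·2.14·1.79) = 1.380%.
σ_{20d} = 1.380% × √20 = 6.172%.
VaR = 2.576 × 6.172% = 15.899%; on $5,000,000 that is $794,950.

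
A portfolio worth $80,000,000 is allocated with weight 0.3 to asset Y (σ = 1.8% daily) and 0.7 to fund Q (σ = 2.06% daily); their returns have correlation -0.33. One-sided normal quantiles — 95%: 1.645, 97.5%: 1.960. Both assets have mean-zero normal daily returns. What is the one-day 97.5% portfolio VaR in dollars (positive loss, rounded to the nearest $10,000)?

σ_p² = 0.3²·1.8² + 0.7²·2.06² + 2·-0.33·0.3·0.7·1.8·2.06 = 1.8570 (%²).
σ_p = √1.8570 = 1.363%.
VaR = 1.960 × 1.363% = 2.671%; on $80,000,000 that is $2,136,800.

$2,140,000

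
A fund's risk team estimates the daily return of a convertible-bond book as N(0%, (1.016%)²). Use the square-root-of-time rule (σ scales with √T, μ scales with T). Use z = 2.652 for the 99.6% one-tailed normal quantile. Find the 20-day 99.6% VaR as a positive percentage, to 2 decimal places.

12.05%

σ_{20d} = 1.016% × √20 = 4.544%.
VaR = 2.652 × 4.544% = 12.051%.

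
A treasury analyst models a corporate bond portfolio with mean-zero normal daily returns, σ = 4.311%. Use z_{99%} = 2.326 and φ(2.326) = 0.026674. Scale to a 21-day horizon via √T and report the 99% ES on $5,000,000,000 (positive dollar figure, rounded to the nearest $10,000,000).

$2,630,000,000

σ_{21d} = 4.311% × √21 = 19.755%.
ES multiplier = φ(z)/(1−α) = 0.026674/0.01 = 2.667.
ES = 19.755% × 2.667 = 52.687%; on $5,000,000,000: $2,634,350,000.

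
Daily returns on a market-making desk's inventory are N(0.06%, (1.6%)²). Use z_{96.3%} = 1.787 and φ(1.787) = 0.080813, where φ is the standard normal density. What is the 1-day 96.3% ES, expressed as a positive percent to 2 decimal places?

3.43%

Tail multiplier: φ(z)/(1−α) = 0.080813 / 0.037 = 2.184.
ES = −(0.06%) + 1.6% × 2.184 = 3.434%.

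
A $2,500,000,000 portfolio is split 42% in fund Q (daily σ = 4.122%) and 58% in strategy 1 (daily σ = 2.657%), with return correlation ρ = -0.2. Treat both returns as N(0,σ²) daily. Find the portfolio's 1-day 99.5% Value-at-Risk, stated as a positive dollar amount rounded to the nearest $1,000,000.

σ_p² = 0.42²·4.122² + 0.58²·2.657² + 2·-0.2·0.42·0.58·4.122·2.657 = 4.3049 (%²).
σ_p = √4.3049 = 2.075%.
At 99.5%, z = 2.576.
VaR = 2.576 × 2.075% = 5.345%; on $2,500,000,000 that is $133,625,000.

$134,000,000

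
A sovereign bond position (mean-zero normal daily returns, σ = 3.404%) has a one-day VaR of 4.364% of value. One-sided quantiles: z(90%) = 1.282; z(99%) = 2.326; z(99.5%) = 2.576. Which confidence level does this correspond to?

90%

Implied z = VaR/σ = 4.364 / 3.404 = 1.282.
This matches z(90%) = 1.282.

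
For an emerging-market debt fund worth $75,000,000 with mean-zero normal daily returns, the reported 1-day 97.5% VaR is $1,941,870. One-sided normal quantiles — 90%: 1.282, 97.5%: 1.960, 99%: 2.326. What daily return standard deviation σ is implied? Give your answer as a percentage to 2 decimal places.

1.32%

VaR as a fraction: $1,941,870 / $75,000,000 = 2.589%.
σ = VaR / z = 2.589% / 1.960 = 1.321%.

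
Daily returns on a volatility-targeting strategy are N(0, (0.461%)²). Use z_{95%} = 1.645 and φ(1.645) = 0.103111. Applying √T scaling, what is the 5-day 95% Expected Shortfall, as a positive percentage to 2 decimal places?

σ_{5d} = 0.461% × √5 = 1.031%.
ES multiplier = φ(z)/(1−α) = 0.103111/0.05 = 2.062.
ES = 1.031% × 2.062 = 2.126%.

2.13%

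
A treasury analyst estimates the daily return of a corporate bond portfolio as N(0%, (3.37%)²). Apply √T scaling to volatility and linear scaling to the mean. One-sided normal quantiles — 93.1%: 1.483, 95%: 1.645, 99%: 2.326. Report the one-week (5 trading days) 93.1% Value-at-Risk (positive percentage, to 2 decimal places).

11.18%

σ_{5d} = 3.37% × √5 = 7.536%.
VaR = 1.483 × 7.536% = 11.176%.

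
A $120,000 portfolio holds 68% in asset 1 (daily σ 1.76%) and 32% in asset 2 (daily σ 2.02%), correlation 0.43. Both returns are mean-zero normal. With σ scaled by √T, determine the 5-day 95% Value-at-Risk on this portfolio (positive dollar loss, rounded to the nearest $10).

σ_p = √(0.68²·1.76² + 0.32²·2.02² + 2·0.43·0.68·0.32·1.76·2.02) = 1.586%.
σ_{5d} = 1.586% × √5 = 3.546%.
z(95%) = 1.645.
VaR = 1.645 × 3.546% = 5.833%; on $120,000 that is $7,000.

$7,000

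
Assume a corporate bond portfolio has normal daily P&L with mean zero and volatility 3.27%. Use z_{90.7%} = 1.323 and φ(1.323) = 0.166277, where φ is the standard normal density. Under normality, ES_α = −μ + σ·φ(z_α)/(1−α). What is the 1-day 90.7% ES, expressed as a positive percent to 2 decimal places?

Tail multiplier: φ(z)/(1−α) = 0.166277 / 0.093 = 1.788.
ES = 3.27% × 1.788 = 5.847%.

5.85%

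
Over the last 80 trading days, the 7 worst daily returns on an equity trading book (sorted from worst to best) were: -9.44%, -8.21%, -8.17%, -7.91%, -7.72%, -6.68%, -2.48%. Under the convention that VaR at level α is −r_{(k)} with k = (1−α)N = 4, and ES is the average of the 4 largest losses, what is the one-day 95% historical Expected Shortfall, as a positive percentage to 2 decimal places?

The 4 worst returns sum to -33.73%.
ES = −(-33.73%) / 4 = 8.4325% ≈ 8.43%.

8.43%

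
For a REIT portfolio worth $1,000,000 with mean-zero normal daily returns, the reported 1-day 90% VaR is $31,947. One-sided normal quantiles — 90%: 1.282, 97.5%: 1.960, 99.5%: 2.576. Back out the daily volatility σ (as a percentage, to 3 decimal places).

2.492%

VaR as a fraction: $31,947 / $1,000,000 = 3.195%.
σ = VaR / z = 3.195% / 1.282 = 2.492%.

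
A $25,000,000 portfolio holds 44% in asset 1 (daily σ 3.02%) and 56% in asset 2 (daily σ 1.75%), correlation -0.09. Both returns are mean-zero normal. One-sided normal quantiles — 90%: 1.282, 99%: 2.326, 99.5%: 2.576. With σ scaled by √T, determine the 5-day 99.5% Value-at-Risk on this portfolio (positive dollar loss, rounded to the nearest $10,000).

σ_p = √(0.44²·3.02² + 0.56²·1.75² + 2·-0.09·0.44·0.56·3.02·1.75) = 1.579%.
σ_{5d} = 1.579% × √5 = 3.531%.
VaR = 2.576 × 3.531% = 9.096%; on $25,000,000 that is $2,274,000.

$2,270,000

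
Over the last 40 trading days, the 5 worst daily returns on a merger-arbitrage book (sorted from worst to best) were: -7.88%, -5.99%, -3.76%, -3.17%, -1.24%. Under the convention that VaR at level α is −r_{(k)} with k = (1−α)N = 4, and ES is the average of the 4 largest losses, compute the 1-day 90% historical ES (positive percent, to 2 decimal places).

5.20%

The 4 worst returns sum to -20.80%.
ES = −(-20.80%) / 4 = 5.2% ≈ 5.20%.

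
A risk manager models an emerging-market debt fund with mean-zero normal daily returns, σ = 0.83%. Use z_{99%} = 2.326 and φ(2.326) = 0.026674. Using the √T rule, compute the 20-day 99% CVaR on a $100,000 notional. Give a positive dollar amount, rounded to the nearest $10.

$9,900

σ_{20d} = 0.83% × √20 = 3.712%.
ES multiplier = φ(z)/(1−α) = 0.026674/0.01 = 2.667.
ES = 3.712% × 2.667 = 9.900%; on $100,000: $9,900.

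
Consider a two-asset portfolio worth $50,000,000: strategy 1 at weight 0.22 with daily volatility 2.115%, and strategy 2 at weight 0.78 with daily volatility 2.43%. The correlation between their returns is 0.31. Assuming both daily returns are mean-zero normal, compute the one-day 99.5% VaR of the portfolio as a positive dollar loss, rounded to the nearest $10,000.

σ_p² = 0.22²·2.115² + 0.78²·2.43² + 2·0.31·0.22·0.78·2.115·2.43 = 4.3558 (%²).
σ_p = √4.3558 = 2.087%.
At 99.5%, z = 2.576.
VaR = 2.576 × 2.087% = 5.376%; on $50,000,000 that is $2,688,000.

$2,690,000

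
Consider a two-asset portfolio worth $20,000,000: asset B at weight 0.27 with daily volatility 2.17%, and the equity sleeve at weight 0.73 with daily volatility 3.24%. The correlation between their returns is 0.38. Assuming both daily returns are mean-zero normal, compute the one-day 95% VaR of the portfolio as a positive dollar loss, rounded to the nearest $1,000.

σ_p² = 0.27²·2.17² + 0.73²·3.24² + 2·0.38·0.27·0.73·2.17·3.24 = 6.9906 (%²).
σ_p = √6.9906 = 2.644%.
At 95%, z = 1.645.
VaR = 1.645 × 2.644% = 4.349%; on $20,000,000 that is $869,800.

$870,000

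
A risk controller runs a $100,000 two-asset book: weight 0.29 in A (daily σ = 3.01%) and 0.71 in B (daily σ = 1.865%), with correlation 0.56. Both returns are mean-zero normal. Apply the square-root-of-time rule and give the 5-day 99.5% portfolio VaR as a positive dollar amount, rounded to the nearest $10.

$11,240

σ_p = √(0.29²·3.01² + 0.71²·1.865² + 2·0.56·0.29·0.71·3.01·1.865) = 1.952%.
σ_{5d} = 1.952% × √5 = 4.365%.
z(99.5%) = 2.576.
VaR = 2.576 × 4.365% = 11.244%; on $100,000 that is $11,244.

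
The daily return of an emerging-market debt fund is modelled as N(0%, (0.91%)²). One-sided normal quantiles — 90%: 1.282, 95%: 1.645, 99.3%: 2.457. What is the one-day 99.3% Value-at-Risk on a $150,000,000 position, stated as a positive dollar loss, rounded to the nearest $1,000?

$3,354,000

VaR = z·σ = 2.457 × 0.91% = 2.236%.
On $150,000,000: 0.02236 × $150,000,000 = $3,354,000.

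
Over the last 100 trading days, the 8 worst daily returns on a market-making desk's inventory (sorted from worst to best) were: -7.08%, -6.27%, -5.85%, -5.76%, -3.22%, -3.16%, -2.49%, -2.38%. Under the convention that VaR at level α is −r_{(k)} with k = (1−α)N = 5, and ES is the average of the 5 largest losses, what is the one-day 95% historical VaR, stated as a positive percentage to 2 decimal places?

3.22%

k = 5; the 5th lowest return is -3.22%, so VaR = 3.22%.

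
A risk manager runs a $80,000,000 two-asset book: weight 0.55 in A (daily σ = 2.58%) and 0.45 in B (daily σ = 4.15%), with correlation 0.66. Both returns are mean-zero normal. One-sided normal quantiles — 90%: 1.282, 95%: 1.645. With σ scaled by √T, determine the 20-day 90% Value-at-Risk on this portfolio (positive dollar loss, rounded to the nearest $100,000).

$13,800,000

σ_p = √(0.55²·2.58² + 0.45²·4.15² + 2·0.66·0.55·0.45·2.58·4.15) = 3.000%.
σ_{20d} = 3.000% × √20 = 13.416%.
VaR = 1.282 × 13.416% = 17.199%; on $80,000,000 that is $13,759,200.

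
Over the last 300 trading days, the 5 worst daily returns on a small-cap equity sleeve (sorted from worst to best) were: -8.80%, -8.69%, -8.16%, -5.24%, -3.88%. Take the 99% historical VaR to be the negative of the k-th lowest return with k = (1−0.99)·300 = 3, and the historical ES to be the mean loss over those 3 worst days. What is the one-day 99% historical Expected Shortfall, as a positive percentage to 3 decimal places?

The 3 worst returns sum to -25.65%.
ES = −(-25.65%) / 3 = 8.55% ≈ 8.550%.

8.550%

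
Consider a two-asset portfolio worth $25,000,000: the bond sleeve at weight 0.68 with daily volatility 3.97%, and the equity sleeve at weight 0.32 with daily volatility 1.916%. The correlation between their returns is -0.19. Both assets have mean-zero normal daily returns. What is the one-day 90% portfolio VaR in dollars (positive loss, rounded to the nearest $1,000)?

$850,000

σ_p² = 0.68²·3.97² + 0.32²·1.916² + 2·-0.19·0.68·0.32·3.97·1.916 = 7.0348 (%²).
σ_p = √7.0348 = 2.652%.
At 90%, z = 1.282.
VaR = 1.282 × 2.652% = 3.400%; on $25,000,000 that is $850,000.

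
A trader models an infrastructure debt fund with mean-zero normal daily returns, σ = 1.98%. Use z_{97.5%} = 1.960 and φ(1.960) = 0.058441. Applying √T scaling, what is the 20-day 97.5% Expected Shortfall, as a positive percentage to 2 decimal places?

σ_{20d} = 1.98% × √20 = 8.855%.
ES multiplier = φ(z)/(1−α) = 0.058441/0.025 = 2.338.
ES = 8.855% × 2.338 = 20.703%.

20.70%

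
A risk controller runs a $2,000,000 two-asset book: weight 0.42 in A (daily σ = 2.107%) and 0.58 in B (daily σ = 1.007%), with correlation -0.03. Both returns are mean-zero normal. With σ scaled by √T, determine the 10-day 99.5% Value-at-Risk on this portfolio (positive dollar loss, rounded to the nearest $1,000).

$170,000

σ_p = √(0.42²·2.107² + 0.58²·1.007² + 2·-0.03·0.42·0.58·2.107·1.007) = 1.046%.
σ_{10d} = 1.046% × √10 = 3.308%.
z(99.5%) = 2.576.
VaR = 2.576 × 3.308% = 8.521%; on $2,000,000 that is $170,420.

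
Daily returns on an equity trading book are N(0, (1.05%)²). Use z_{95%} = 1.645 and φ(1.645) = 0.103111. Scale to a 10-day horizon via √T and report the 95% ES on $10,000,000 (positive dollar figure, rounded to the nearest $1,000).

σ_{10d} = 1.05% × √10 = 3.320%.
ES multiplier = φ(z)/(1−α) = 0.103111/0.05 = 2.062.
ES = 3.320% × 2.062 = 6.846%; on $10,000,000: $684,600.

$685,000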